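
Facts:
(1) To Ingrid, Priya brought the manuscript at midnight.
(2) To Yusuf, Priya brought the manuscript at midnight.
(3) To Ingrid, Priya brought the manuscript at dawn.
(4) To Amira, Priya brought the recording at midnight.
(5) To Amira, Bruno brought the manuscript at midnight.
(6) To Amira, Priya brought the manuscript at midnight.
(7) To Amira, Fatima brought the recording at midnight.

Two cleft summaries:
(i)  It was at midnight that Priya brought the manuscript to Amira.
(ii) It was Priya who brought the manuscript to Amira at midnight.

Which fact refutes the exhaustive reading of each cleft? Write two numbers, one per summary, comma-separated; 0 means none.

0, 5

Summary (i) focuses "at midnight" (the setting); background agent = Priya, thing = the manuscript, recipient = Amira. No fact matches that background with a different setting, so 0.
Summary (ii) focuses "Priya" (the agent); background thing = the manuscript, recipient = Amira, setting = at midnight. Fact (5) matches that background with agent = Bruno — refutes (ii).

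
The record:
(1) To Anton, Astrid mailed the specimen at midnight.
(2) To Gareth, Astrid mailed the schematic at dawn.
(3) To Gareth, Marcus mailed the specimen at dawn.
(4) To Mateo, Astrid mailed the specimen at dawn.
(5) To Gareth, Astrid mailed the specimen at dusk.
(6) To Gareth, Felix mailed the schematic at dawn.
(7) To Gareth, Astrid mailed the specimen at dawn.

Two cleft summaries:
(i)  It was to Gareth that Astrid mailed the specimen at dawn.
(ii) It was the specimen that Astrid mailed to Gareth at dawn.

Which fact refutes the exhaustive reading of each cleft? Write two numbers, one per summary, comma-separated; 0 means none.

4, 2

(i): focus "Gareth". Looking for same agent, thing, setting (Astrid / the specimen / at dawn) with some other recipient — fact (4) has Mateo there. Refuted.
(ii): focus "the specimen". Looking for same agent, recipient, setting (Astrid / Gareth / at dawn) with some other thing — fact (2) has the schematic there. Refuted.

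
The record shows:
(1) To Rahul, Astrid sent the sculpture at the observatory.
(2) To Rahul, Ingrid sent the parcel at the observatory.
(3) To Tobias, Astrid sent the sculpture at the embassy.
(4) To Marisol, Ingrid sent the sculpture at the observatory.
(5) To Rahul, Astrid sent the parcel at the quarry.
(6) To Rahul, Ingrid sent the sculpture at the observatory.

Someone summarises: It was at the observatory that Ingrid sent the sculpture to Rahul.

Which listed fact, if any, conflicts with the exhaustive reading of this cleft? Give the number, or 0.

The cleft puts "at the observatory" in focus and presupposes the open proposition with agent = Ingrid, thing = the sculpture, recipient = Rahul.
Exhaustivity: at the observatory is the only setting satisfying that background.
No listed fact matches the background with a different setting. Exhaustivity holds.

0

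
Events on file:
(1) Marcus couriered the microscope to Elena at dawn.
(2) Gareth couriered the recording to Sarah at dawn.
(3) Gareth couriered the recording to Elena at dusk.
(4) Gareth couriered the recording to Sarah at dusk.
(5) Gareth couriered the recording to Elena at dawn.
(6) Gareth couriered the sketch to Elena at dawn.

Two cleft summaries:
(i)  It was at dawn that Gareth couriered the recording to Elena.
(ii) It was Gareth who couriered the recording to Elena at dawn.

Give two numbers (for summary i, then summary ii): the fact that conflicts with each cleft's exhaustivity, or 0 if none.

3, 0

Summary (i) focuses "at dawn" (the setting); background Gareth as agent and the recording as thing and Elena as recipient. Fact (3) matches that background with setting = at dusk — refutes (i).
Summary (ii) focuses "Gareth" (the agent); background the recording as thing and Elena as recipient and at dawn as setting. No fact matches that background with a different agent, so 0.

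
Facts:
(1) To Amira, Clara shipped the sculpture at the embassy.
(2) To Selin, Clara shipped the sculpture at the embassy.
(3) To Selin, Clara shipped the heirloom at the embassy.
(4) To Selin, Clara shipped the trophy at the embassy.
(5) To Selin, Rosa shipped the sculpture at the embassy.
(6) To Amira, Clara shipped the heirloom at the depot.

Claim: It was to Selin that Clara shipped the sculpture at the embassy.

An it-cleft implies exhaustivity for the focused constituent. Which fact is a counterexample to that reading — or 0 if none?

1

Focus of the cleft: "Selin" (the recipient). Presupposed background: same agent, thing, setting (Clara / the sculpture / at the embassy).
The exhaustive reading says no other recipient fits that background.
But fact (1) also has same agent, thing, setting (Clara / the sculpture / at the embassy), with recipient = Amira — so the exhaustive reading fails.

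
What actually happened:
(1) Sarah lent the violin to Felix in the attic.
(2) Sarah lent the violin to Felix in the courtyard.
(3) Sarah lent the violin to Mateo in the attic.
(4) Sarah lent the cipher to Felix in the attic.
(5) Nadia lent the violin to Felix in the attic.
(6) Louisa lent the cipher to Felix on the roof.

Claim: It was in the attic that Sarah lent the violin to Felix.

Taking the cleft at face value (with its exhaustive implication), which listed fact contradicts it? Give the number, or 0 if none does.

2

The cleft puts "in the attic" in focus and presupposes the open proposition with Sarah as agent and the violin as thing and Felix as recipient.
The exhaustive reading says no other setting fits that background.
But fact (2) also has Sarah as agent and the violin as thing and Felix as recipient, with setting = in the courtyard — so the exhaustive reading fails.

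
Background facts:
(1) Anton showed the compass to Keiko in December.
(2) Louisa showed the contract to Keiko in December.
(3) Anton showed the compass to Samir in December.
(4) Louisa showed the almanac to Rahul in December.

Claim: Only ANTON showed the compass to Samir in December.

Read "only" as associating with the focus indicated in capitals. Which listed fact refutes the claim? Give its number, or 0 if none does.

The capitals mark "Anton" as focus. So "only" rules out other agents, with the rest (the compass as thing and Samir as recipient and in December as setting) as background.
No fact matches the compass as thing and Samir as recipient and in December as setting with a different agent — every other fact differs on at least one backgrounded slot. So no fact refutes it.

0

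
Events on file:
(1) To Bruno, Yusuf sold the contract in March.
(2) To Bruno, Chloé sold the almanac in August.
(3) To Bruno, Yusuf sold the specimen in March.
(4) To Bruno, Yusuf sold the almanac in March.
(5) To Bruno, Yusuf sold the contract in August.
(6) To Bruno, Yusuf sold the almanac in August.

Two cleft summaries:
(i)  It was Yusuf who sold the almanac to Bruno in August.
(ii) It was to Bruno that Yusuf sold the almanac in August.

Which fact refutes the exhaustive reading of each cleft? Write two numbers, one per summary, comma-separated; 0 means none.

2, 0

(i): focus "Yusuf". Looking for same thing, recipient, setting (the almanac / Bruno / in August) with some other agent — fact (2) has Chloé there. Refuted.
(ii): focus "Bruno". No fact shares same agent, thing, setting (Yusuf / the almanac / in August) with a different recipient. 0.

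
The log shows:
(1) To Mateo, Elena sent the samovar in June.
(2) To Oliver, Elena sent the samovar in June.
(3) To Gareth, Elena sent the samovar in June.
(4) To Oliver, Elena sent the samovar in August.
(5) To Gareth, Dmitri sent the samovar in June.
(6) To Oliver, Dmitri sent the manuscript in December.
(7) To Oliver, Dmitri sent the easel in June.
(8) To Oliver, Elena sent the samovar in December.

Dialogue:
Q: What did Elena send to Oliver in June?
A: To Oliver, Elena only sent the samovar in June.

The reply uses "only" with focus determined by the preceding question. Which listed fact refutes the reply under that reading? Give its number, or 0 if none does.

The question "What did ...?" targets the thing, so in the reply the focus falls on "the samovar".
"Only" then excludes alternative things while the background — same agent, recipient, setting (Elena / Oliver / in June) — is held fixed.
No listed fact shares that background with another thing. Nothing contradicts the reply.
(Fact (4) would refute a reading with focus on the setting — but that is not what the question asks.)

0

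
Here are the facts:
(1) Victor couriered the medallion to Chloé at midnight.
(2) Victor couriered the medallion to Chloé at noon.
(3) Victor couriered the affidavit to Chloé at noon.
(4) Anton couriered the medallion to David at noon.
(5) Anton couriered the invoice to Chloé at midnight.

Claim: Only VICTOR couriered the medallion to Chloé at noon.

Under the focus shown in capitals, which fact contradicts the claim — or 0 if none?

0

The capitals mark "Victor" as focus. So "only" rules out other agents, with the rest (same thing, recipient, setting (the medallion / Chloé / at noon)) as background.
Every other fact changes something in the background, not just the agent. Nothing refutes the claim.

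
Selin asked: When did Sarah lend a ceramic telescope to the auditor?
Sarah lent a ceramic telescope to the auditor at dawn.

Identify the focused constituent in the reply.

The wh-word "when" asks about the time.
In the answer, "Sarah", "a ceramic telescope" and "to the auditor" are given — repeated from the question.
The constituent filling the time gap is "at dawn"; that is the focus and would carry nuclear stress.

at dawn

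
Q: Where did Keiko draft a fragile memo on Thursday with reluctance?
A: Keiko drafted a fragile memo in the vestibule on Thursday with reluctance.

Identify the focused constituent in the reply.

in the vestibule

The wh-word "where" asks about the location.
In the answer, "Keiko", "a fragile memo", "on Thursday" and "with reluctance" are given — repeated from the question.
The constituent filling the location gap is "in the vestibule"; that is the focus and would carry nuclear stress.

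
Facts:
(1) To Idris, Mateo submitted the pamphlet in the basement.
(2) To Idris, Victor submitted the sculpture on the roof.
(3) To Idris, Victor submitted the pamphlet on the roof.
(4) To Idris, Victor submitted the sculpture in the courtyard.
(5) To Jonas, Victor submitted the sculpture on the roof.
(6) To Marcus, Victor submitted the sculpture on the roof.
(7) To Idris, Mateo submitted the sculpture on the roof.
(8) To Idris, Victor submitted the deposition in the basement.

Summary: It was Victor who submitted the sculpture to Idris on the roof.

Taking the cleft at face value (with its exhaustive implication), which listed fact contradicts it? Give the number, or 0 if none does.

Focus of the cleft: "Victor" (the agent). Presupposed background: same thing, recipient, setting (the sculpture / Idris / on the roof).
The exhaustive reading says no other agent fits that background.
Fact (7) shares the background but with agent = Mateo; exhaustivity is violated.

7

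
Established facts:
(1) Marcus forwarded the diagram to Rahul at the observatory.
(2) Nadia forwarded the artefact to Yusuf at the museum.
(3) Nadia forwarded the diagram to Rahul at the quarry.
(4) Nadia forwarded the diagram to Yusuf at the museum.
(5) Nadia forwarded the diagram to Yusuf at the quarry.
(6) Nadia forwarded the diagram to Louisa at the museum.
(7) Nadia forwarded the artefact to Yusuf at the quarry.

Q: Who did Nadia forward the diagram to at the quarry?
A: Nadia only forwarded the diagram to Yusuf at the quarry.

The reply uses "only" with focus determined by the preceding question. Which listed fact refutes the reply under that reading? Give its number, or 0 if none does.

3

The question "Who did ... to ...?" targets the recipient, so in the reply the focus falls on "Yusuf".
So "only" ranges over recipients; the rest (Nadia as agent and the diagram as thing and at the quarry as setting) is presupposed.
Fact (3) shares the background with a different recipient (Rahul) — counterexample.
(Fact (4) would refute a reading with focus on the setting — but that is not what the question asks.)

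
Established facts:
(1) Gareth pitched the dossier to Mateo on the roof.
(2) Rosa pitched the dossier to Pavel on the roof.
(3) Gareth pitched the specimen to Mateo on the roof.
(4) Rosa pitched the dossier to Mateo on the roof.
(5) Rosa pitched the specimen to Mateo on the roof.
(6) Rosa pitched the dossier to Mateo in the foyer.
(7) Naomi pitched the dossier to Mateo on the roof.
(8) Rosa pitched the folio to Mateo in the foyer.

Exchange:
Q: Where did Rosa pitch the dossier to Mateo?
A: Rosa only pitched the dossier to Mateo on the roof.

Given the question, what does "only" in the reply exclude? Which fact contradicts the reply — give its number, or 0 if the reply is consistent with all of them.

6

Answering "Where did ...?" puts focus on the setting — here, "on the roof".
"Only" then excludes alternative settings while the background — Rosa as agent and the dossier as thing and Mateo as recipient — is held fixed.
Fact (6) keeps Rosa as agent and the dossier as thing and Mateo as recipient but has setting = in the foyer; that refutes the reply.
(Fact (5) would refute a reading with focus on the thing — but that is not what the question asks.)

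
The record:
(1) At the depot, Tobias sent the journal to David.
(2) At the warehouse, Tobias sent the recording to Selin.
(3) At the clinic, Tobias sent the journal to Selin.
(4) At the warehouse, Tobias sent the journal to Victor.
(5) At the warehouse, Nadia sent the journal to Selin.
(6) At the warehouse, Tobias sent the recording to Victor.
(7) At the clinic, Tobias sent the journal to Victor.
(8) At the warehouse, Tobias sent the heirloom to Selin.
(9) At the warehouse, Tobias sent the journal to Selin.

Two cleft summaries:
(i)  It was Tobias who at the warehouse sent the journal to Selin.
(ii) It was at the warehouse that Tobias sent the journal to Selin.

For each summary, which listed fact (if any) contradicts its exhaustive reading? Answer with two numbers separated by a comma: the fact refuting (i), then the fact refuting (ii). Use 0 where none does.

Summary (i) focuses "Tobias" (the agent); background the journal as thing and Selin as recipient and at the warehouse as setting. Fact (5) matches that background with agent = Nadia — refutes (i).
Summary (ii) focuses "at the warehouse" (the setting); background Tobias as agent and the journal as thing and Selin as recipient. Fact (3) matches that background with setting = at the clinic — refutes (ii).

5, 3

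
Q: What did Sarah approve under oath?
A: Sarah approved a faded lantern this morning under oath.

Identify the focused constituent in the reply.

The wh-word "what" asks about the direct object.
In the answer, "Sarah" and "under oath" are given — repeated from the question.
"this morning" is also new, but it specifies the time, which is not what the question asks about — so it is not the focus.
The constituent filling the direct object gap is "a faded lantern"; that is the focus.

a faded lantern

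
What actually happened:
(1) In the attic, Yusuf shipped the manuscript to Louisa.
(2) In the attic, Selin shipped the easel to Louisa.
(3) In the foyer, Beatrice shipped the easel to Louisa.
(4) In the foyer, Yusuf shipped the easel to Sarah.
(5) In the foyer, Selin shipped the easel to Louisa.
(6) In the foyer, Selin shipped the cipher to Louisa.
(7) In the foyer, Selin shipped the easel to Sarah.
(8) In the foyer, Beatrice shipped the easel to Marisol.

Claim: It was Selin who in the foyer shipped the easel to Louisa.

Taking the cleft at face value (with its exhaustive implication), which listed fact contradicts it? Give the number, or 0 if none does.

Focus of the cleft: "Selin" (the agent). Presupposed background: thing = the easel, recipient = Louisa, setting = in the foyer.
The exhaustive reading says no other agent fits that background.
Fact (3) shares the background but with agent = Beatrice; exhaustivity is violated.

3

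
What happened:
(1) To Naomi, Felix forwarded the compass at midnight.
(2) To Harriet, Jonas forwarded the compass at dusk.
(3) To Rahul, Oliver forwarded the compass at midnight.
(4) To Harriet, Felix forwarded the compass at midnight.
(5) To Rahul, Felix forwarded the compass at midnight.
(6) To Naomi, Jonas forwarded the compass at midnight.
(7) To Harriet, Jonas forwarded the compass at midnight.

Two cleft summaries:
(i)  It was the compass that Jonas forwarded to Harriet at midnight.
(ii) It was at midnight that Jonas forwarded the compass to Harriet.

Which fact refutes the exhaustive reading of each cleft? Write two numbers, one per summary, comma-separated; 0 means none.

0, 2

Summary (i) focuses "the compass" (the thing); background agent = Jonas, recipient = Harriet, setting = at midnight. No fact matches that background with a different thing, so 0.
Summary (ii) focuses "at midnight" (the setting); background agent = Jonas, thing = the compass, recipient = Harriet. Fact (2) matches that background with setting = at dusk — refutes (ii).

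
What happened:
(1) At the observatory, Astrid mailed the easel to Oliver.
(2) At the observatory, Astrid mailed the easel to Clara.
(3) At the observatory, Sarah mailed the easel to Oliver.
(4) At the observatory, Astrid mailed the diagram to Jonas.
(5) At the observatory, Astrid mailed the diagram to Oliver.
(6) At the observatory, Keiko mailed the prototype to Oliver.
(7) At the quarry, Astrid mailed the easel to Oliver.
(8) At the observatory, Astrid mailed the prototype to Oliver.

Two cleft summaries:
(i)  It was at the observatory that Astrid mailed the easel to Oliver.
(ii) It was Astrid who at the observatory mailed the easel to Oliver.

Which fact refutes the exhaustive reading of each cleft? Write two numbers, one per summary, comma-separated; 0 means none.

Summary (i) focuses "at the observatory" (the setting); background same agent, thing, recipient (Astrid / the easel / Oliver). Fact (7) matches that background with setting = at the quarry — refutes (i).
Summary (ii) focuses "Astrid" (the agent); background same thing, recipient, setting (the easel / Oliver / at the observatory). Fact (3) matches that background with agent = Sarah — refutes (ii).

7, 3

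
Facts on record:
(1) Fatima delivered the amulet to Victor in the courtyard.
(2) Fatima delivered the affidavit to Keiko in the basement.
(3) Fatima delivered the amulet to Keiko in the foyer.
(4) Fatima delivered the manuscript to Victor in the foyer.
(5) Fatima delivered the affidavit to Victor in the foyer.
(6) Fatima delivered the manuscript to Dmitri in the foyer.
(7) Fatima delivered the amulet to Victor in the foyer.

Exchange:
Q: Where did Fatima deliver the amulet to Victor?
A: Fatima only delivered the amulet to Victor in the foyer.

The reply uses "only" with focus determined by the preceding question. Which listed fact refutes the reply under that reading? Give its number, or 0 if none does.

Answering "Where did ...?" puts focus on the setting — here, "in the foyer".
"Only" then excludes alternative settings while the background — same agent, thing, recipient (Fatima / the amulet / Victor) — is held fixed.
Fact (1) keeps same agent, thing, recipient (Fatima / the amulet / Victor) but has setting = in the courtyard; that refutes the reply.
(Fact (4) would refute a reading with focus on the thing — but that is not what the question asks.)

1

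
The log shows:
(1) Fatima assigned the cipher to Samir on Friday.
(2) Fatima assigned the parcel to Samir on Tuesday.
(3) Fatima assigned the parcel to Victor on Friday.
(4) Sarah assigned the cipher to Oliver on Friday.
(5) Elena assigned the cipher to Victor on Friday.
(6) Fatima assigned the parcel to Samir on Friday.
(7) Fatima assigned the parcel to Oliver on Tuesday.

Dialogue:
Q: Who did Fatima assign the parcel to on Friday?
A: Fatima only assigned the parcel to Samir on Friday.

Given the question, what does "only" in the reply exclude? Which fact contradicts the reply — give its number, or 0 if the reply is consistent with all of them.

Answering "Who did ... to ...?" puts focus on the recipient — here, "Samir".
"Only" then excludes alternative recipients while the background — agent = Fatima, thing = the parcel, setting = on Friday — is held fixed.
Fact (3) shares the background with a different recipient (Victor) — counterexample.
(Fact (2) would refute a reading with focus on the setting — but that is not what the question asks.)

3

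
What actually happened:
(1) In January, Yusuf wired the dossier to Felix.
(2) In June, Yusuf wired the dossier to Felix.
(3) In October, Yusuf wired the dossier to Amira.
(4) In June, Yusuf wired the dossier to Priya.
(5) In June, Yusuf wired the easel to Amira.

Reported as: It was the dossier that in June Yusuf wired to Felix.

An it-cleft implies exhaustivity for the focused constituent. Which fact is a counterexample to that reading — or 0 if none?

0

Focus of the cleft: "the dossier" (the thing). Presupposed background: Yusuf as agent and Felix as recipient and in June as setting.
Exhaustivity: the dossier is the only thing satisfying that background.
Every other fact differs from the presupposition on some backgrounded slot, so none challenges the exhaustivity.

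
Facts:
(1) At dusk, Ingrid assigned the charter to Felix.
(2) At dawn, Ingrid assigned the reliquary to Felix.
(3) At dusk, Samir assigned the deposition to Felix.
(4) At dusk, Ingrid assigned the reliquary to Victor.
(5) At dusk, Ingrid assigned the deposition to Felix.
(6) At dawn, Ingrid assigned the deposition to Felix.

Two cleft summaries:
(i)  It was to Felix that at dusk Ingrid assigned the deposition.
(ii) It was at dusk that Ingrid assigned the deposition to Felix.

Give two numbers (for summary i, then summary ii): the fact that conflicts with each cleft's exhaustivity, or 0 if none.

0, 6

Summary (i) focuses "Felix" (the recipient); background same agent, thing, setting (Ingrid / the deposition / at dusk). No fact matches that background with a different recipient, so 0.
Summary (ii) focuses "at dusk" (the setting); background same agent, thing, recipient (Ingrid / the deposition / Felix). Fact (6) matches that background with setting = at dawn — refutes (ii).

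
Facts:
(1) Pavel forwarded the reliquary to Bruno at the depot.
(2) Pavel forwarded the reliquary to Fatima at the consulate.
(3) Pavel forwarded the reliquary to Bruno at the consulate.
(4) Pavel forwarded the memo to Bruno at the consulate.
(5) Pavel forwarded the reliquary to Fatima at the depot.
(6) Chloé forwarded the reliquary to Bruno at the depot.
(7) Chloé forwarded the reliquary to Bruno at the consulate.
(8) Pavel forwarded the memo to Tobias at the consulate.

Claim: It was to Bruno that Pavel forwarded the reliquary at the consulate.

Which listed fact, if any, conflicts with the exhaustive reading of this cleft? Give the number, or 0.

2

Focus of the cleft: "Bruno" (the recipient). Presupposed background: agent = Pavel, thing = the reliquary, setting = at the consulate.
Exhaustivity: Bruno is the only recipient satisfying that background.
But fact (2) also has agent = Pavel, thing = the reliquary, setting = at the consulate, with recipient = Fatima — so the exhaustive reading fails.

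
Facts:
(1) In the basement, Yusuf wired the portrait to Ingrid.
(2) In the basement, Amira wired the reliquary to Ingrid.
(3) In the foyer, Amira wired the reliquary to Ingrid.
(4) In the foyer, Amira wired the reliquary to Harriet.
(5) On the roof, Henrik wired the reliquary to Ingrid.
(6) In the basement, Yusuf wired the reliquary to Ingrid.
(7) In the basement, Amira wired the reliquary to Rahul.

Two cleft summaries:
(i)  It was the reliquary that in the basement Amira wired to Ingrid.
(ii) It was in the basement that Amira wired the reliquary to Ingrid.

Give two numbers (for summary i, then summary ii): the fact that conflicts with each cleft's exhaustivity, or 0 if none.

0, 3

(i): focus "the reliquary". No fact shares agent = Amira, recipient = Ingrid, setting = in the basement with a different thing. 0.
(ii): focus "in the basement". Looking for agent = Amira, thing = the reliquary, recipient = Ingrid with some other setting — fact (3) has in the foyer there. Refuted.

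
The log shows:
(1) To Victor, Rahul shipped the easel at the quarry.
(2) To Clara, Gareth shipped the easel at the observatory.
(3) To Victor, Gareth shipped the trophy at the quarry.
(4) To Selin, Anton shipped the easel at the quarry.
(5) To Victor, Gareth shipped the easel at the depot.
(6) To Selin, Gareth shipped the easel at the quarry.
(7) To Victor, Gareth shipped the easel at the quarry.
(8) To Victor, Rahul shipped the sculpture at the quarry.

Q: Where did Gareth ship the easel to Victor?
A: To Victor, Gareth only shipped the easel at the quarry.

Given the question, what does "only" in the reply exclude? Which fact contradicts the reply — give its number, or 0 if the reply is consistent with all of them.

The question "Where did ...?" targets the setting, so in the reply the focus falls on "at the quarry".
"Only" then excludes alternative settings while the background — agent = Gareth, thing = the easel, recipient = Victor — is held fixed.
Fact (5) shares the background with a different setting (at the depot) — counterexample.
(Fact (3) would refute a reading with focus on the thing — but that is not what the question asks.)

5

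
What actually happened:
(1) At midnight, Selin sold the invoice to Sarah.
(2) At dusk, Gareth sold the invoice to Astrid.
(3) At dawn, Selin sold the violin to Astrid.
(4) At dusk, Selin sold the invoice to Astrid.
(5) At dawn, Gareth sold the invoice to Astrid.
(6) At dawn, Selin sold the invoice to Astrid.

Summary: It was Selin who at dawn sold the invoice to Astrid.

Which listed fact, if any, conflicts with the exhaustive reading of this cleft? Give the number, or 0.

5

Focus of the cleft: "Selin" (the agent). Presupposed background: same thing, recipient, setting (the invoice / Astrid / at dawn).
The exhaustive reading says no other agent fits that background.
But fact (5) also has same thing, recipient, setting (the invoice / Astrid / at dawn), with agent = Gareth — so the exhaustive reading fails.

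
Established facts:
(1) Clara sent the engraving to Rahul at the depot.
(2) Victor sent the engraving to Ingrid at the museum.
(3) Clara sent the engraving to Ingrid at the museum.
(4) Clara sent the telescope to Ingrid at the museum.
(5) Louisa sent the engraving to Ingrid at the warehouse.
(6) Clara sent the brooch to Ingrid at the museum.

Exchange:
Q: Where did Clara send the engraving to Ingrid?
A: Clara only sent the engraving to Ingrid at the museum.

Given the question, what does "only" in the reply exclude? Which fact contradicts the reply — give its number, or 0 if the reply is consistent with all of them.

0

The question "Where did ...?" targets the setting, so in the reply the focus falls on "at the museum".
"Only" then excludes alternative settings while the background — agent = Clara, thing = the engraving, recipient = Ingrid — is held fixed.
No fact keeps agent = Clara, thing = the engraving, recipient = Ingrid while changing the setting; every other fact differs on something backgrounded. The reply stands.
(Fact (4) would refute a reading with focus on the thing — but that is not what the question asks.)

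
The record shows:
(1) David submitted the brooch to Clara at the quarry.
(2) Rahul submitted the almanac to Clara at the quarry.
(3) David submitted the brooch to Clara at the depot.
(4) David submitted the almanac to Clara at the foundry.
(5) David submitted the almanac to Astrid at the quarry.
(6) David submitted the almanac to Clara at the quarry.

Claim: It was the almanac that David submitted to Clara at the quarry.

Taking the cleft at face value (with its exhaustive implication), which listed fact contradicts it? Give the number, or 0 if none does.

1

Focus of the cleft: "the almanac" (the thing). Presupposed background: same agent, recipient, setting (David / Clara / at the quarry).
The exhaustive reading says no other thing fits that background.
But fact (1) also has same agent, recipient, setting (David / Clara / at the quarry), with thing = the brooch — so the exhaustive reading fails.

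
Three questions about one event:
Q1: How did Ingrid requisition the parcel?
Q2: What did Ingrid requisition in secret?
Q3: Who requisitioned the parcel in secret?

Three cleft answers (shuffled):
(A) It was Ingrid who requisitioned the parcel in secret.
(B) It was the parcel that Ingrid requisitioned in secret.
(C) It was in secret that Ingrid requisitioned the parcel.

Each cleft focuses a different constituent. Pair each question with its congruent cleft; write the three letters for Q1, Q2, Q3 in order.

Q1 asks about the manner; cleft (C) focuses "in secret", which is the manner — so Q1 → C.
Q2 asks about the direct object; cleft (B) focuses "the parcel", which is the direct object — so Q2 → B.
Q3 asks about the subject (agent); cleft (A) focuses "Ingrid", which is the subject (agent) — so Q3 → A.
Mapping: Q1→C, Q2→B, Q3→A.

CBA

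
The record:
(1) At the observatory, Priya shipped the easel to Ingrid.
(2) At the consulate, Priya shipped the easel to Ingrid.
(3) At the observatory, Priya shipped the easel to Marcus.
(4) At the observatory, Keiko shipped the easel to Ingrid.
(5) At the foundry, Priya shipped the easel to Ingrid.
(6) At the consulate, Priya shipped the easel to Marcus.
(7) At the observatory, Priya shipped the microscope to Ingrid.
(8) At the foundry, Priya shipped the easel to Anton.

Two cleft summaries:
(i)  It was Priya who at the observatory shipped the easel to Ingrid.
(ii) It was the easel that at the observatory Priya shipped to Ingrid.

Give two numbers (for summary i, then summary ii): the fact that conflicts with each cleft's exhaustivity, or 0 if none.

4, 7

Summary (i) focuses "Priya" (the agent); background same thing, recipient, setting (the easel / Ingrid / at the observatory). Fact (4) matches that background with agent = Keiko — refutes (i).
Summary (ii) focuses "the easel" (the thing); background same agent, recipient, setting (Priya / Ingrid / at the observatory). Fact (7) matches that background with thing = the microscope — refutes (ii).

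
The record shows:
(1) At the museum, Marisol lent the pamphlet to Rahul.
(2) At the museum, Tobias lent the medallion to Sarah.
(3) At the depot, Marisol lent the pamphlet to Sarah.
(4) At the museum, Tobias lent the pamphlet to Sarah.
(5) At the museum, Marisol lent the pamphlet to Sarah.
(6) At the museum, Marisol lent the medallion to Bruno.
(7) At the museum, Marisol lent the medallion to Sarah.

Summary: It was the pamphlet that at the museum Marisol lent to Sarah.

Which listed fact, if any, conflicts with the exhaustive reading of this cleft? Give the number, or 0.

7

The cleft puts "the pamphlet" in focus and presupposes the open proposition with same agent, recipient, setting (Marisol / Sarah / at the museum).
The exhaustive reading says no other thing fits that background.
But fact (7) also has same agent, recipient, setting (Marisol / Sarah / at the museum), with thing = the medallion — so the exhaustive reading fails.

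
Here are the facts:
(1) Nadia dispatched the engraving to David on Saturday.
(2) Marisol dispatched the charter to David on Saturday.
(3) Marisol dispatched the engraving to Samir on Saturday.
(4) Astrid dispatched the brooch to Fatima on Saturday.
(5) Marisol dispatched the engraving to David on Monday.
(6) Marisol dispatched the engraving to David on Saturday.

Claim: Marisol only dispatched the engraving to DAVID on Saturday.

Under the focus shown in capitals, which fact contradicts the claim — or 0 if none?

The capitals mark "David" as focus. So "only" rules out other recipients, with the rest (agent = Marisol, thing = the engraving, setting = on Saturday) as background.
Fact (3) matches on agent = Marisol, thing = the engraving, setting = on Saturday, but has recipient = Samir instead. That refutes the claim.

3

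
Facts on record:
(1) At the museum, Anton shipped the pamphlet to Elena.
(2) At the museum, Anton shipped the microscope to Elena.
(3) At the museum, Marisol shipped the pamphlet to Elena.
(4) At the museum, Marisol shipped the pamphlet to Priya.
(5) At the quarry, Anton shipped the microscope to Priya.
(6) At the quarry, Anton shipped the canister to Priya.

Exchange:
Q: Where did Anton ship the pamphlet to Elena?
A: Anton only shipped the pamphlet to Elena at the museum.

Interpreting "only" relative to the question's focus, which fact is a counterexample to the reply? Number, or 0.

Answering "Where did ...?" puts focus on the setting — here, "at the museum".
So "only" ranges over settings; the rest (Anton as agent and the pamphlet as thing and Elena as recipient) is presupposed.
No fact keeps Anton as agent and the pamphlet as thing and Elena as recipient while changing the setting; every other fact differs on something backgrounded. The reply stands.
(Fact (2) would refute a reading with focus on the thing — but that is not what the question asks.)

0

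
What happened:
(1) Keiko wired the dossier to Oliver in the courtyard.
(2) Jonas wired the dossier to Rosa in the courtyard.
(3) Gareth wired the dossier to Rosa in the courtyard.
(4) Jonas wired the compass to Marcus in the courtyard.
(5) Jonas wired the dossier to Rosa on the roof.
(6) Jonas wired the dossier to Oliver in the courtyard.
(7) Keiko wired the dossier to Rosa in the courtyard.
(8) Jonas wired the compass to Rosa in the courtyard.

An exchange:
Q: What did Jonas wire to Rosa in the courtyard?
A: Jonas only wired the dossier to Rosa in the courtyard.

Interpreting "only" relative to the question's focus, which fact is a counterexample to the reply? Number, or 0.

8

The question "What did ...?" targets the thing, so in the reply the focus falls on "the dossier".
So "only" ranges over things; the rest (same agent, recipient, setting (Jonas / Rosa / in the courtyard)) is presupposed.
Fact (8) keeps same agent, recipient, setting (Jonas / Rosa / in the courtyard) but has thing = the compass; that refutes the reply.
(Fact (5) would refute a reading with focus on the setting — but that is not what the question asks.)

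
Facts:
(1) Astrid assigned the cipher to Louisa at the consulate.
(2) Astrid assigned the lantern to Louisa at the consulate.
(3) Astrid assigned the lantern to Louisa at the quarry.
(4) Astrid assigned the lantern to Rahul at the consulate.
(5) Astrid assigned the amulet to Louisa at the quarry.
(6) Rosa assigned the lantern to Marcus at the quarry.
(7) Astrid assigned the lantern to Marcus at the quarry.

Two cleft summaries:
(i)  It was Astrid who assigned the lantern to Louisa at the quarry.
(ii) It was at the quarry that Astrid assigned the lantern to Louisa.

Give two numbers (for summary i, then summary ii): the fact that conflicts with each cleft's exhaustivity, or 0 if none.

0, 2

(i): focus "Astrid". No fact shares same thing, recipient, setting (the lantern / Louisa / at the quarry) with a different agent. 0.
(ii): focus "at the quarry". Looking for same agent, thing, recipient (Astrid / the lantern / Louisa) with some other setting — fact (2) has at the consulate there. Refuted.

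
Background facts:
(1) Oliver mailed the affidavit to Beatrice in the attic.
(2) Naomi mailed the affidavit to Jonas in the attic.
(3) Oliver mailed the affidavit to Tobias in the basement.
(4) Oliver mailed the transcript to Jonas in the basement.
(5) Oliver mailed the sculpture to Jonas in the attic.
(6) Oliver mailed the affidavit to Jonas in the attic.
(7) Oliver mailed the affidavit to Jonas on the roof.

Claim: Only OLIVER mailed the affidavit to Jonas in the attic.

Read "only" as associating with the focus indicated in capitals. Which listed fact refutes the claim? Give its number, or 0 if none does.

2

The capitals mark "Oliver" as focus. So "only" rules out other agents, with the rest (the affidavit as thing and Jonas as recipient and in the attic as setting) as background.
Fact (2) shares the background but differs in agent (Naomi) — a counterexample.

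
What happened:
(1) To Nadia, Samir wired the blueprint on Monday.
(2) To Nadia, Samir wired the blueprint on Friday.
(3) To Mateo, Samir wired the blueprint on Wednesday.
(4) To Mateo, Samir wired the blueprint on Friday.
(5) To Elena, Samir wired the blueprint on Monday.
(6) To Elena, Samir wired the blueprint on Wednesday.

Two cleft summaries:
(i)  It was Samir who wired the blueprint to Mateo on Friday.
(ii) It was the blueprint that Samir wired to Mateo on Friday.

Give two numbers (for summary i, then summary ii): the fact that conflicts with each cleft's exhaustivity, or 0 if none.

0, 0

Summary (i) focuses "Samir" (the agent); background thing = the blueprint, recipient = Mateo, setting = on Friday. No fact matches that background with a different agent, so 0.
Summary (ii) focuses "the blueprint" (the thing); background agent = Samir, recipient = Mateo, setting = on Friday. No fact matches that background with a different thing, so 0.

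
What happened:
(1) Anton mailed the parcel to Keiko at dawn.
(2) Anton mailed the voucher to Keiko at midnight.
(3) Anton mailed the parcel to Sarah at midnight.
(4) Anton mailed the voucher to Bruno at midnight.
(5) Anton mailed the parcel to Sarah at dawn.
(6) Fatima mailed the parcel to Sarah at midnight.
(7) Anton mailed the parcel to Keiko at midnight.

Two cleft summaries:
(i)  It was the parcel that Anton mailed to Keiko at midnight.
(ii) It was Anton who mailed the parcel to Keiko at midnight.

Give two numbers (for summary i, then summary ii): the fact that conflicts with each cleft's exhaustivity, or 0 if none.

(i): focus "the parcel". Looking for agent = Anton, recipient = Keiko, setting = at midnight with some other thing — fact (2) has the voucher there. Refuted.
(ii): focus "Anton". No fact shares thing = the parcel, recipient = Keiko, setting = at midnight with a different agent. 0.

2, 0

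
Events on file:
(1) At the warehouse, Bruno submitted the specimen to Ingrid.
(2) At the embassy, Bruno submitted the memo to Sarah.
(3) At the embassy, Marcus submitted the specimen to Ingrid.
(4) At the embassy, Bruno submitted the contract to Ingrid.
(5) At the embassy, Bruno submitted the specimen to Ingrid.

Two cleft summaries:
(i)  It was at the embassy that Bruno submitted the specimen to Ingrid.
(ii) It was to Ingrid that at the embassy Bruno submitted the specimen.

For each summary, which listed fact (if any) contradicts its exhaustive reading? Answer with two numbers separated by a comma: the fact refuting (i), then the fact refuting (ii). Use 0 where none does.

Summary (i) focuses "at the embassy" (the setting); background Bruno as agent and the specimen as thing and Ingrid as recipient. Fact (1) matches that background with setting = at the warehouse — refutes (i).
Summary (ii) focuses "Ingrid" (the recipient); background Bruno as agent and the specimen as thing and at the embassy as setting. No fact matches that background with a different recipient, so 0.

1, 0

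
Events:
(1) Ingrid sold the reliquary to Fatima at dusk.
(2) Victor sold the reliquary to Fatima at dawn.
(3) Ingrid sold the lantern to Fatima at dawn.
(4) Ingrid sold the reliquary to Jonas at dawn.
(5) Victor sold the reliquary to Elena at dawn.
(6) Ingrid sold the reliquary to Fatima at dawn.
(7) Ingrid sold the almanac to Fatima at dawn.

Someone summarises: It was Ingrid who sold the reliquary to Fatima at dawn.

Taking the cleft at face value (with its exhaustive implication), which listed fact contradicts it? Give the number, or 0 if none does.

Focus of the cleft: "Ingrid" (the agent). Presupposed background: the reliquary as thing and Fatima as recipient and at dawn as setting.
Exhaustivity: Ingrid is the only agent satisfying that background.
But fact (2) also has the reliquary as thing and Fatima as recipient and at dawn as setting, with agent = Victor — so the exhaustive reading fails.

2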